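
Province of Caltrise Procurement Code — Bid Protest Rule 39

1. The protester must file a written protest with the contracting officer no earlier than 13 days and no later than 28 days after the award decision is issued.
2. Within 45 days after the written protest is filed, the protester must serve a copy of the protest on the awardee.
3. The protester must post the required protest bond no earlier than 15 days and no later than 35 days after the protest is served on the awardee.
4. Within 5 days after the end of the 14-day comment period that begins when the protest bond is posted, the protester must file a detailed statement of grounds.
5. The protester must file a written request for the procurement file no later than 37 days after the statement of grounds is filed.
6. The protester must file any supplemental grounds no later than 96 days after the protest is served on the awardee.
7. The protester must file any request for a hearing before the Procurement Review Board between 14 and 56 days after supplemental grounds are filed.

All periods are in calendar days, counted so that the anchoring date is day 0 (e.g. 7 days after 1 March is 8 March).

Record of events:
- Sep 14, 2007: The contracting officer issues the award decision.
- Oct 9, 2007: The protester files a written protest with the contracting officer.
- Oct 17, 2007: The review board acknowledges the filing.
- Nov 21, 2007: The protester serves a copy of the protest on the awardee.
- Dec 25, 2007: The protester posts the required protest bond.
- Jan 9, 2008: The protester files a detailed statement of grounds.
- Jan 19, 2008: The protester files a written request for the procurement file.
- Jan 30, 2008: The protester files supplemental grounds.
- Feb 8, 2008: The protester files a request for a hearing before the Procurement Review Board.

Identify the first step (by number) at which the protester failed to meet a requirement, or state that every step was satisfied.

Step 7

Step 1: the window is 13–28 days after Sep 14, 2007 (when the award decision is issued), so Sep 27, 2007 through Oct 12, 2007; done Oct 9, 2007 — within the window.
Step 2: 45 days after Oct 9, 2007 (when the written protest is filed) is Nov 23, 2007; completed Nov 21, 2007, before the deadline.
Step 3: the window is 15–35 days after Nov 21, 2007 (when the protest is served on the awardee), so Dec 6, 2007 through Dec 26, 2007; done Dec 25, 2007 — within the window.
Step 4: 5 days after Jan 8, 2008 (end of the 14-day comment period, which began when the protest bond is posted on Dec 25, 2007) is Jan 13, 2008; completed Jan 9, 2008, before the deadline.
Step 5: 37 days after Jan 9, 2008 (when the statement of grounds is filed) is Feb 15, 2008; done Jan 19, 2008 — timely.
Step 6: 96 days after Nov 21, 2007 (when the protest is served on the awardee) is Feb 25, 2008; completed Jan 30, 2008, before the deadline.
Step 7: the window is 14–56 days after Jan 30, 2008 (when supplemental grounds are filed), so Feb 13, 2008 through Mar 26, 2008; done Feb 8, 2008 — 5 days before the window opened.
Later steps need not be reached.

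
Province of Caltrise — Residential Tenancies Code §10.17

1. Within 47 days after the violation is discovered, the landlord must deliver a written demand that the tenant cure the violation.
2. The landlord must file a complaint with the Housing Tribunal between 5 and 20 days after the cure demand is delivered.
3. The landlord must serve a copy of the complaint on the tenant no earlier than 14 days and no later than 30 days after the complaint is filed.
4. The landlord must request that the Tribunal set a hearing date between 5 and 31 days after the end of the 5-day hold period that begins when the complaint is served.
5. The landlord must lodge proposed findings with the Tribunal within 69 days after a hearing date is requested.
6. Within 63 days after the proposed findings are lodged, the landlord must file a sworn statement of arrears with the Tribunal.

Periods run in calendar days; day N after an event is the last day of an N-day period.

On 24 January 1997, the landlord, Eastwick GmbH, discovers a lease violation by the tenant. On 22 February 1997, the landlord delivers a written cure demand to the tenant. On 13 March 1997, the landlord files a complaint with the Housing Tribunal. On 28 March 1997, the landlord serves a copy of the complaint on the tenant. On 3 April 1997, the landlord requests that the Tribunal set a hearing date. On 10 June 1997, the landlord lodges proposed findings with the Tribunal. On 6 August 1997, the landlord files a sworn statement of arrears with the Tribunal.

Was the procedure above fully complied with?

Step 1 — counting 47 days from 24 January 1997 (when the violation is discovered) gives a deadline of 12 March 1997; completed 22 February 1997, before the deadline.
Step 2 — 5 and 20 days from 22 February 1997 (when the cure demand is delivered) are 27 February 1997 and 14 March 1997 respectively; done 13 March 1997 — within the window.
Step 3 — 14 and 30 days from 13 March 1997 (when the complaint is filed) are 27 March 1997 and 12 April 1997 respectively; done 28 March 1997, which is between those dates.
Step 4 — 5 and 31 days from 2 April 1997 (end of the 5-day hold period, which began when the complaint is served on 28 March 1997) are 7 April 1997 and 3 May 1997 respectively; 3 April 1997 is 4 days too early.

No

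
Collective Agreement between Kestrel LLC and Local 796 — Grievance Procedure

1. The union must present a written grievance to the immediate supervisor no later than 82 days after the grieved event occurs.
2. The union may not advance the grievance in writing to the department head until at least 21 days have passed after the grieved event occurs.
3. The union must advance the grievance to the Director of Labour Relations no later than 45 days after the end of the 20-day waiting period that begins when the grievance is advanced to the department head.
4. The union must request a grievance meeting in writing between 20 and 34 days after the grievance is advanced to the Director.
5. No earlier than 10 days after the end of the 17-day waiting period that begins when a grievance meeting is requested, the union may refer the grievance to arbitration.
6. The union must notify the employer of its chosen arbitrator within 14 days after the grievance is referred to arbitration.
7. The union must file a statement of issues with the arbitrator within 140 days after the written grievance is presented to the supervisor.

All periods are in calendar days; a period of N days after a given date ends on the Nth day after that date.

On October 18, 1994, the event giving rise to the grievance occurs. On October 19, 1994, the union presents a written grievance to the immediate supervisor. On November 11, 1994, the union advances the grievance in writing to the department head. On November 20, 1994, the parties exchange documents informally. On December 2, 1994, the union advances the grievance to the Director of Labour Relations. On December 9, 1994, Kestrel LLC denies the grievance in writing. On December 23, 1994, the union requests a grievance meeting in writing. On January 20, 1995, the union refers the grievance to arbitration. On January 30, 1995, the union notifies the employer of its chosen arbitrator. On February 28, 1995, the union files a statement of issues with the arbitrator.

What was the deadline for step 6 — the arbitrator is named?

Step 6 runs from January 20, 1995, when the grievance is referred to arbitration. 14 days after January 20, 1995 is February 3, 1995.

February 3, 1995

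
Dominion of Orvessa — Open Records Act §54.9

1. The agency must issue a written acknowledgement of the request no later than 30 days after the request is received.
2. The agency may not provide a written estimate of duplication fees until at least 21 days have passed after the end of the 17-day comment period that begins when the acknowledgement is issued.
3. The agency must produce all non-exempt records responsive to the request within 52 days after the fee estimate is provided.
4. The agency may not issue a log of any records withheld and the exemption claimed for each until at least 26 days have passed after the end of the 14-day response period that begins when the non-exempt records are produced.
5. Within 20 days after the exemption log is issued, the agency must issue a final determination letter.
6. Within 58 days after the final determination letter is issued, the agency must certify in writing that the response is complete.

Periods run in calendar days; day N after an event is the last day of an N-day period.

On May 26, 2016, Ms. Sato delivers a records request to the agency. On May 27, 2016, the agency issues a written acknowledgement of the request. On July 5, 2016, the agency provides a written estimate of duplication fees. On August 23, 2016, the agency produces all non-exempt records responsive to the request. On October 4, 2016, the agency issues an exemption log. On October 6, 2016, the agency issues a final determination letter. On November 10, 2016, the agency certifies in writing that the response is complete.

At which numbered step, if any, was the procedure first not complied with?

Step 1: 30 days after May 26, 2016 (when the request is received) is June 25, 2016; May 27, 2016 is within that limit.
Step 2: the earliest permitted date is 21 days after June 13, 2016 (end of the 17-day comment period, which began when the acknowledgement is issued on May 27, 2016), i.e. July 4, 2016; July 5, 2016 is on or after that date.
Step 3: 52 days after July 5, 2016 (when the fee estimate is provided) is August 26, 2016; August 23, 2016 is within that limit.
Step 4: the earliest permitted date is 26 days after September 6, 2016 (end of the 14-day response period, which began when the non-exempt records are produced on August 23, 2016), i.e. October 2, 2016; done October 4, 2016, after the minimum wait.
Step 5: 20 days after October 4, 2016 (when the exemption log is issued) is October 24, 2016; October 6, 2016 is within that limit.
Step 6: 58 days after October 6, 2016 (when the final determination letter is issued) is December 3, 2016; completed November 10, 2016, before the deadline.

None — every step was satisfied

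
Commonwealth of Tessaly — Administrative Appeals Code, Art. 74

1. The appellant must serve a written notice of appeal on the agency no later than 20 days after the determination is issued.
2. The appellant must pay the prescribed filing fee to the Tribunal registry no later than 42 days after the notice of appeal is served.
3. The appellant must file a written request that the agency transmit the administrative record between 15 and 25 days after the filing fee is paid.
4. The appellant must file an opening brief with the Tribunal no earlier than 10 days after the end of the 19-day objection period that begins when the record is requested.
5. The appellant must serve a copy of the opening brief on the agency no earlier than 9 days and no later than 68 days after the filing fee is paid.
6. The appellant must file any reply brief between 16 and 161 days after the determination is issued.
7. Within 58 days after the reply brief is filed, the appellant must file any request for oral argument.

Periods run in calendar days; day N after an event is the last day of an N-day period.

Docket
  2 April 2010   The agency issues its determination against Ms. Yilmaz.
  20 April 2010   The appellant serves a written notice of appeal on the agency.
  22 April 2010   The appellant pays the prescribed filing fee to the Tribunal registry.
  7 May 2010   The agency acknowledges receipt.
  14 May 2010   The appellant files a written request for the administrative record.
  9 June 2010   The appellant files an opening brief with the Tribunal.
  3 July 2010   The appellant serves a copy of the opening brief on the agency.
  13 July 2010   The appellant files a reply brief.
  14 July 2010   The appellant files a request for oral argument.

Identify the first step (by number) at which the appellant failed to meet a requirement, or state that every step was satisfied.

(1) due by 2 April 2010 + 20 days = 22 April 2010; 20 April 2010 is within that limit.
(2) due by 20 April 2010 + 42 days = 1 June 2010; 22 April 2010 is within that limit.
(3) the permitted window runs from 22 April 2010 + 15 = 7 May 2010 to 22 April 2010 + 25 = 17 May 2010; 14 May 2010 falls inside that range.
(4) permitted from 2 June 2010 + 10 days = 12 June 2010 onward; acted on 9 June 2010, 3 days prematurely.

Step 4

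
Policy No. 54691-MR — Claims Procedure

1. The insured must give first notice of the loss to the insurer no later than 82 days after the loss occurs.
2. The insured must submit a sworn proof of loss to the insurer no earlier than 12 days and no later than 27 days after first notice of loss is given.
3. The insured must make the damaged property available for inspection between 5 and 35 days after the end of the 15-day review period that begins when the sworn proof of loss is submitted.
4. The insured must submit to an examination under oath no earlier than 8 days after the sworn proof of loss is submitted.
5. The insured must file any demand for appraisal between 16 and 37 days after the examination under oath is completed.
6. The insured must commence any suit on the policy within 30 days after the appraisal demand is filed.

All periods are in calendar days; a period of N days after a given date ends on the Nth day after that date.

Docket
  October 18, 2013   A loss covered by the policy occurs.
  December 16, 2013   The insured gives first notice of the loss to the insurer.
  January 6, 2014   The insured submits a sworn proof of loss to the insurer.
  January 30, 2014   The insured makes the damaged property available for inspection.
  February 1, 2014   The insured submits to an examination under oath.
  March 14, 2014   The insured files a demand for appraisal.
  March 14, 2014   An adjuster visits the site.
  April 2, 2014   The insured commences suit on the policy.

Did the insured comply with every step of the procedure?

Step 1 — counting 82 days from October 18, 2013 (when the loss occurs) gives a deadline of January 8, 2014; December 16, 2013 is within that limit.
Step 2 — 12 and 27 days from December 16, 2013 (when first notice of loss is given) are December 28, 2013 and January 12, 2014 respectively; January 6, 2014 falls inside that range.
Step 3 — 5 and 35 days from January 21, 2014 (end of the 15-day review period, which began when the sworn proof of loss is submitted on January 6, 2014) are January 26, 2014 and February 25, 2014 respectively; January 30, 2014 falls inside that range.
Step 4 — must wait 8 days from January 6, 2014 (when the sworn proof of loss is submitted), so not before January 14, 2014; done February 1, 2014 — permitted.
Step 5 — 16 and 37 days from February 1, 2014 (when the examination under oath is completed) are February 17, 2014 and March 10, 2014 respectively; done March 14, 2014 — 4 days after the window closed.

No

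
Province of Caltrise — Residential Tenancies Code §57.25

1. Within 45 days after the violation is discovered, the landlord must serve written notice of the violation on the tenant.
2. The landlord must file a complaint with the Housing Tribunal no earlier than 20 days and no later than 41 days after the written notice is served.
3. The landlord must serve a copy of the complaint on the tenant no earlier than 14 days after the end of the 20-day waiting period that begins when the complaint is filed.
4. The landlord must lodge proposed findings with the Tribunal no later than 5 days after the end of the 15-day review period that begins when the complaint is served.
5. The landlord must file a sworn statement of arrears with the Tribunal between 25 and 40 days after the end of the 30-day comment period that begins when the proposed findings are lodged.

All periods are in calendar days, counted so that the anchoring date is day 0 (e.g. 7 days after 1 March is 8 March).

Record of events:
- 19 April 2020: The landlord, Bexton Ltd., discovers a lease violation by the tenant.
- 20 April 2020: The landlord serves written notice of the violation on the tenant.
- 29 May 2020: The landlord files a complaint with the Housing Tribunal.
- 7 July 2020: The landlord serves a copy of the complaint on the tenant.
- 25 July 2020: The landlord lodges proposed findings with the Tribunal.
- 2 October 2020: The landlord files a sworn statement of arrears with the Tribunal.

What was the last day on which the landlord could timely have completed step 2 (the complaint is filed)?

31 May 2020

Step 2 runs from 20 April 2020, when the written notice is served. The window is 20–41 days after 20 April 2020; it closes on 31 May 2020.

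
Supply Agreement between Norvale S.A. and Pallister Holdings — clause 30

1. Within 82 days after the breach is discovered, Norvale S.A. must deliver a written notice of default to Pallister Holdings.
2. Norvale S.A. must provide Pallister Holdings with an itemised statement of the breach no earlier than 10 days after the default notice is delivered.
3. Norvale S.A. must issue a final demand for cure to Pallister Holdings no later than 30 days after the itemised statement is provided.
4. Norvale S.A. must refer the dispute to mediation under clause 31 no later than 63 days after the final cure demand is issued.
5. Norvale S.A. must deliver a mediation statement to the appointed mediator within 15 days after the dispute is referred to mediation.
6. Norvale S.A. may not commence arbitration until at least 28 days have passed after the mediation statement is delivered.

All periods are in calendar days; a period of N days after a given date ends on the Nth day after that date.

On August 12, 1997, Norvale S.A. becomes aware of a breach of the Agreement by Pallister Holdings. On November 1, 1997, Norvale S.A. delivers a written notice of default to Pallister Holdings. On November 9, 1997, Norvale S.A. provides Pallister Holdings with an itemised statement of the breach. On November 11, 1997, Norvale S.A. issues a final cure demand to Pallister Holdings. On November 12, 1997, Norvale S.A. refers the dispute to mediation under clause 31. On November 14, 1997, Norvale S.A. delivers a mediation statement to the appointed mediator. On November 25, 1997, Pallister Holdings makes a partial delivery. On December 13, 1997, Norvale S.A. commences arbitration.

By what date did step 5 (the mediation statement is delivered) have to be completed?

November 27, 1997

Step 5 runs from November 12, 1997, when the dispute is referred to mediation. 15 days after November 12, 1997 is November 27, 1997.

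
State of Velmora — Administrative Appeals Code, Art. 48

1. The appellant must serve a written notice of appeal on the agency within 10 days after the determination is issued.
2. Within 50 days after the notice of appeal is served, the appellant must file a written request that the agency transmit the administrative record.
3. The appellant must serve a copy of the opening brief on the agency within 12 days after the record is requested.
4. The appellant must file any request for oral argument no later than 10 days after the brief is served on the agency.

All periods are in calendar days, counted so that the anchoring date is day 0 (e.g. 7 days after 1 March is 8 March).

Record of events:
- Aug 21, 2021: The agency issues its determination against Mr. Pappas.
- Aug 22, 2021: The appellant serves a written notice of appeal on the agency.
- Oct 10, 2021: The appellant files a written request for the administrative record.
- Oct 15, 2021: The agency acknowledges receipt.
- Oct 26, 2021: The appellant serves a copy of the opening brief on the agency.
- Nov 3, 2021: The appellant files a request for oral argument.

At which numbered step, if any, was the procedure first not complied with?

Step 3

(1) due by Aug 21, 2021 + 10 days = Aug 31, 2021; Aug 22, 2021 is within that limit.
(2) due by Aug 22, 2021 + 50 days = Oct 11, 2021; completed Oct 10, 2021, before the deadline.
(3) due by Oct 10, 2021 + 12 days = Oct 22, 2021; not done until Oct 26, 2021, 4 days after the deadline.
The analysis stops there.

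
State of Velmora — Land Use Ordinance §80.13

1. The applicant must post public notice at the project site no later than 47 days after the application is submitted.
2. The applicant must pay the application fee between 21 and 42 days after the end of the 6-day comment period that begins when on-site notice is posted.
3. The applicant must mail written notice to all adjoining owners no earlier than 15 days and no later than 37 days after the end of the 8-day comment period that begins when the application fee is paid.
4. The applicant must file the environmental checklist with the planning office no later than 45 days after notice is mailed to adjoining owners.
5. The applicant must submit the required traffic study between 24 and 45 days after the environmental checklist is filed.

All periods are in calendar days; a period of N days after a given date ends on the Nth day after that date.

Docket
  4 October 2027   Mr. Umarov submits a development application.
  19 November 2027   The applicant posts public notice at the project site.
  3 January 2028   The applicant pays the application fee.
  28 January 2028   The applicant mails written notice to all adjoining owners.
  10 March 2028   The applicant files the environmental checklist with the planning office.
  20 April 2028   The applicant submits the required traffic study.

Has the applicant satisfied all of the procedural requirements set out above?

Yes

Step 1 — counting 47 days from 4 October 2027 (when the application is submitted) gives a deadline of 20 November 2027; completed 19 November 2027, before the deadline.
Step 2 — 21 and 42 days from 25 November 2027 (end of the 6-day comment period, which began when on-site notice is posted on 19 November 2027) are 16 December 2027 and 6 January 2028 respectively; done 3 January 2028 — within the window.
Step 3 — 15 and 37 days from 11 January 2028 (end of the 8-day comment period, which began when the application fee is paid on 3 January 2028) are 26 January 2028 and 17 February 2028 respectively; 28 January 2028 falls inside that range.
Step 4 — counting 45 days from 28 January 2028 (when notice is mailed to adjoining owners) gives a deadline of 13 March 2028; completed 10 March 2028, before the deadline.
Step 5 — 24 and 45 days from 10 March 2028 (when the environmental checklist is filed) are 3 April 2028 and 24 April 2028 respectively; done 20 April 2028, which is between those dates.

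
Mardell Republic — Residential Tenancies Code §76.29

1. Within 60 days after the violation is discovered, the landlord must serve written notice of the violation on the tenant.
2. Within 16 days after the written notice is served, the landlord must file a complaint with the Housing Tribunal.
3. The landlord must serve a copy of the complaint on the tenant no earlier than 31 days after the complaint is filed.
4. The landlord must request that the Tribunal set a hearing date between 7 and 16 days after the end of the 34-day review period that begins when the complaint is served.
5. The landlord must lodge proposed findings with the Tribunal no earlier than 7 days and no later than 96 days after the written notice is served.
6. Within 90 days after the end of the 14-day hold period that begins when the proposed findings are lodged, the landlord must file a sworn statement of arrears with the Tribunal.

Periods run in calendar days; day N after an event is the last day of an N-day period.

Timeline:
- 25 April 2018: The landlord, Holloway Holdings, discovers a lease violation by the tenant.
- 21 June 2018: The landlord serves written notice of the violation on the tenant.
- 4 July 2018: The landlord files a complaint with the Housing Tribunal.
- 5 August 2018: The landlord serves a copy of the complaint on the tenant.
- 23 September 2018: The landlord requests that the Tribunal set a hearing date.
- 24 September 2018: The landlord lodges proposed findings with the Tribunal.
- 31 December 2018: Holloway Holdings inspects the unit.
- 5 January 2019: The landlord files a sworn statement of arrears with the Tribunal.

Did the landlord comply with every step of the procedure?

Yes

(1) due by 25 April 2018 + 60 days = 24 June 2018; completed 21 June 2018, before the deadline.
(2) due by 21 June 2018 + 16 days = 7 July 2018; 4 July 2018 is within that limit.
(3) permitted from 4 July 2018 + 31 days = 4 August 2018 onward; done 5 August 2018, after the minimum wait.
(4) the permitted window runs from 8 September 2018 + 7 = 15 September 2018 to 8 September 2018 + 16 = 24 September 2018; done 23 September 2018 — within the window.
(5) the permitted window runs from 21 June 2018 + 7 = 28 June 2018 to 21 June 2018 + 96 = 25 September 2018; 24 September 2018 falls inside that range.
(6) due by 8 October 2018 + 90 days = 6 January 2019; 5 January 2019 is within that limit.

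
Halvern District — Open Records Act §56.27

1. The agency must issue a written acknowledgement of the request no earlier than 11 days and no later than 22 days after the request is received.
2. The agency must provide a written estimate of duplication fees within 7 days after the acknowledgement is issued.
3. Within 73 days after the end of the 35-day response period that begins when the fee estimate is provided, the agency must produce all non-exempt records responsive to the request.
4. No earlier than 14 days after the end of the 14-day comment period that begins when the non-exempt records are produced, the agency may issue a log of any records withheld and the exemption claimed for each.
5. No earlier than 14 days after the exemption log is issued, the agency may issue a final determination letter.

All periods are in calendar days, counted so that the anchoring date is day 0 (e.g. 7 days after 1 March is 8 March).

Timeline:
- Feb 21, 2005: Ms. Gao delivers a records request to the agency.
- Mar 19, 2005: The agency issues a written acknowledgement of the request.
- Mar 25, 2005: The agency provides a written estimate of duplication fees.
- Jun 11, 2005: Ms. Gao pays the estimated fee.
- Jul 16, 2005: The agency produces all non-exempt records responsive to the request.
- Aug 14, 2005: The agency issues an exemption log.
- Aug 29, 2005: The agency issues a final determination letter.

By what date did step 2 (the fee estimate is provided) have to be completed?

Mar 26, 2005

Step 2 runs from Mar 19, 2005, when the acknowledgement is issued. 7 days after Mar 19, 2005 is Mar 26, 2005.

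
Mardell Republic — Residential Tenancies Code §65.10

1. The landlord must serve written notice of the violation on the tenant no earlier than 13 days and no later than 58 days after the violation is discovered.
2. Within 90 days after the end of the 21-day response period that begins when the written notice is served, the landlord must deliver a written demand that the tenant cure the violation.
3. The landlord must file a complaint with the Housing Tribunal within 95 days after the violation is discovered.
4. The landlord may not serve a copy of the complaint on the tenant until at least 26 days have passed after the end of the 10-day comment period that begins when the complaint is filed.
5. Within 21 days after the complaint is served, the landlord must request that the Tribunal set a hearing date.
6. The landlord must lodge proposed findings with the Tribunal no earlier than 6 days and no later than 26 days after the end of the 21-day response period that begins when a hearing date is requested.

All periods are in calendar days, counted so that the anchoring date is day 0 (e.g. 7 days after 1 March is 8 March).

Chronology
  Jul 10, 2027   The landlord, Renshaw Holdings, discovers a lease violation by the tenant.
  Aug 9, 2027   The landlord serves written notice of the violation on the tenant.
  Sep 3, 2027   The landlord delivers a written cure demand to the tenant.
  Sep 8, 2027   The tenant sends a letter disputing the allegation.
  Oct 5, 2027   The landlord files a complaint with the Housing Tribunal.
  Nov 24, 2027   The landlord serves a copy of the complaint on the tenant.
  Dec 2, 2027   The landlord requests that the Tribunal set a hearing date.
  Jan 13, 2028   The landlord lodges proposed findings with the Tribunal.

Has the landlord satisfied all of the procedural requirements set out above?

Step 1 — 13 and 58 days from Jul 10, 2027 (when the violation is discovered) are Jul 23, 2027 and Sep 6, 2027 respectively; done Aug 9, 2027 — within the window.
Step 2 — counting 90 days from Aug 30, 2027 (end of the 21-day response period, which began when the written notice is served on Aug 9, 2027) gives a deadline of Nov 28, 2027; completed Sep 3, 2027, before the deadline.
Step 3 — counting 95 days from Jul 10, 2027 (when the violation is discovered) gives a deadline of Oct 13, 2027; Oct 5, 2027 is within that limit.
Step 4 — must wait 26 days from Oct 15, 2027 (end of the 10-day comment period, which began when the complaint is filed on Oct 5, 2027), so not before Nov 10, 2027; done Nov 24, 2027, after the minimum wait.
Step 5 — counting 21 days from Nov 24, 2027 (when the complaint is served) gives a deadline of Dec 15, 2027; Dec 2, 2027 is within that limit.
Step 6 — 6 and 26 days from Dec 23, 2027 (end of the 21-day response period, which began when a hearing date is requested on Dec 2, 2027) are Dec 29, 2027 and Jan 18, 2028 respectively; done Jan 13, 2028, which is between those dates.

Yes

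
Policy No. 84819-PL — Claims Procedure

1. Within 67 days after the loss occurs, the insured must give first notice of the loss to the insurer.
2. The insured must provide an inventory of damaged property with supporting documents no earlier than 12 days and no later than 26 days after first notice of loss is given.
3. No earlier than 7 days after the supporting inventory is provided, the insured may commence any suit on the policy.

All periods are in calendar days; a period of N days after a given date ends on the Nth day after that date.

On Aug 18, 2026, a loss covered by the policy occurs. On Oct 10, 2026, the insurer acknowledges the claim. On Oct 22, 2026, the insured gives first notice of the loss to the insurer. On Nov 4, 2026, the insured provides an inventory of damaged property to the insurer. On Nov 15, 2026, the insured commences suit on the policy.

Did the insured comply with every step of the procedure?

(1) due by Aug 18, 2026 + 67 days = Oct 24, 2026; Oct 22, 2026 is within that limit.
(2) the permitted window runs from Oct 22, 2026 + 12 = Nov 3, 2026 to Oct 22, 2026 + 26 = Nov 17, 2026; done Nov 4, 2026 — within the window.
(3) permitted from Nov 4, 2026 + 7 days = Nov 11, 2026 onward; done Nov 15, 2026, after the minimum wait.

Yes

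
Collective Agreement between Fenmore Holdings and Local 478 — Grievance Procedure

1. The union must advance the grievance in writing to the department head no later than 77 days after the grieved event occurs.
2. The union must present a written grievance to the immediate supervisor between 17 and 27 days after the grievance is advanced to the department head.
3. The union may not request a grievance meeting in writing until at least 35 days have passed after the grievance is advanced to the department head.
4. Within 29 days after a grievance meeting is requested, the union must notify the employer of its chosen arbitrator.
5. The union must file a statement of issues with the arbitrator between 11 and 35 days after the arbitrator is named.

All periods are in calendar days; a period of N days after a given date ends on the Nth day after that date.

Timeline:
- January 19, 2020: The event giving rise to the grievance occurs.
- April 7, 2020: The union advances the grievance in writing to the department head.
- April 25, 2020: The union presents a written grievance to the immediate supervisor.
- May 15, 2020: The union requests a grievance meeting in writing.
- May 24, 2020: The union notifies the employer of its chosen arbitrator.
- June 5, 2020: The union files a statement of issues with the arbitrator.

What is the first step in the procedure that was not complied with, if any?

Step 1

(1) due by January 19, 2020 + 77 days = April 5, 2020; not done until April 7, 2020, 2 days after the deadline.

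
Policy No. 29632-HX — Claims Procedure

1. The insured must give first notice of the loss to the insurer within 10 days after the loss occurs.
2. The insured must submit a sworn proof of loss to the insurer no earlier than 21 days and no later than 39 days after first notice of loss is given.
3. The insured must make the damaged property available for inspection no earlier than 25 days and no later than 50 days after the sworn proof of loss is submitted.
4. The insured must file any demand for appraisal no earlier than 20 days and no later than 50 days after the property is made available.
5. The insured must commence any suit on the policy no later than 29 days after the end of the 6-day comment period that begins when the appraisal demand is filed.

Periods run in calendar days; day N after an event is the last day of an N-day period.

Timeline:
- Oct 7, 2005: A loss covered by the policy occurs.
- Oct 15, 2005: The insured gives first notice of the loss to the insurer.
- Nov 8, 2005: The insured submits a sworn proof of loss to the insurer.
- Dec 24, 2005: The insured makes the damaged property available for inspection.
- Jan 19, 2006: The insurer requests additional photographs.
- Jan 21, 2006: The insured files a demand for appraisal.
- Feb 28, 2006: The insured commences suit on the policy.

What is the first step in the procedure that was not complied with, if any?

Step 5

(1) due by Oct 7, 2005 + 10 days = Oct 17, 2005; done Oct 15, 2005 — timely.
(2) the permitted window runs from Oct 15, 2005 + 21 = Nov 5, 2005 to Oct 15, 2005 + 39 = Nov 23, 2005; done Nov 8, 2005, which is between those dates.
(3) the permitted window runs from Nov 8, 2005 + 25 = Dec 3, 2005 to Nov 8, 2005 + 50 = Dec 28, 2005; done Dec 24, 2005 — within the window.
(4) the permitted window runs from Dec 24, 2005 + 20 = Jan 13, 2006 to Dec 24, 2005 + 50 = Feb 12, 2006; done Jan 21, 2006, which is between those dates.
(5) due by Jan 27, 2006 + 29 days = Feb 25, 2006; not done until Feb 28, 2006, 3 days after the deadline.
Later steps need not be reached.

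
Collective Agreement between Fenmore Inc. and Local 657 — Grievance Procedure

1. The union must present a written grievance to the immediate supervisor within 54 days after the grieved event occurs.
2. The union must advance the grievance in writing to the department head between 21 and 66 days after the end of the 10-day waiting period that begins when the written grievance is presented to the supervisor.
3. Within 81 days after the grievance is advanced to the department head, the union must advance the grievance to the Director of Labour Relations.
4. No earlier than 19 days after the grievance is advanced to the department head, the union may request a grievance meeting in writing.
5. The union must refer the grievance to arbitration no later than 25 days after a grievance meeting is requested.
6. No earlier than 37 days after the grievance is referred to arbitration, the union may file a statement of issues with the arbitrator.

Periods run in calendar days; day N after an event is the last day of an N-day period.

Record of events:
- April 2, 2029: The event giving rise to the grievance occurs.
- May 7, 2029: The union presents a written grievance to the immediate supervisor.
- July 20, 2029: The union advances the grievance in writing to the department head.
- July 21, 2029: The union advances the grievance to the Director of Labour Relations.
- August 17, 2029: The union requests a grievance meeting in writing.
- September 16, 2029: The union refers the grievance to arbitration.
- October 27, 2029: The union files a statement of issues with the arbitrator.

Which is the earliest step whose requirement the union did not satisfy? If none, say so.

(1) due by April 2, 2029 + 54 days = May 26, 2029; completed May 7, 2029, before the deadline.
(2) the permitted window runs from May 17, 2029 + 21 = June 7, 2029 to May 17, 2029 + 66 = July 22, 2029; July 20, 2029 falls inside that range.
(3) due by July 20, 2029 + 81 days = October 9, 2029; done July 21, 2029 — timely.
(4) permitted from July 20, 2029 + 19 days = August 8, 2029 onward; done August 17, 2029, after the minimum wait.
(5) due by August 17, 2029 + 25 days = September 11, 2029; September 16, 2029 misses that deadline by 5 days.
The analysis stops there.

Step 5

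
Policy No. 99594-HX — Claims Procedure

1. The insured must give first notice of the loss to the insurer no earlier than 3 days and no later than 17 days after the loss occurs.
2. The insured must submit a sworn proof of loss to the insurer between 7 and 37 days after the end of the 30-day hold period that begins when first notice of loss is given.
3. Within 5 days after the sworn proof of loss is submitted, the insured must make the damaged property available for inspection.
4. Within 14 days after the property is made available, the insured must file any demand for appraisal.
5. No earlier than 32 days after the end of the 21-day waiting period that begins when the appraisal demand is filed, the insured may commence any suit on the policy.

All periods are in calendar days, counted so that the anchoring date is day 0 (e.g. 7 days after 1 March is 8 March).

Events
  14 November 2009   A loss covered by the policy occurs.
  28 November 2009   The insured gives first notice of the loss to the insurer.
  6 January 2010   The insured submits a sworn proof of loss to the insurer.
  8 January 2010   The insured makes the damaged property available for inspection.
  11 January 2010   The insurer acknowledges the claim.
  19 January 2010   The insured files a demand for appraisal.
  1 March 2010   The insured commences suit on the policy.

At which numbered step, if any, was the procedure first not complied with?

(1) the permitted window runs from 14 November 2009 + 3 = 17 November 2009 to 14 November 2009 + 17 = 1 December 2009; done 28 November 2009 — within the window.
(2) the permitted window runs from 28 December 2009 + 7 = 4 January 2010 to 28 December 2009 + 37 = 3 February 2010; done 6 January 2010 — within the window.
(3) due by 6 January 2010 + 5 days = 11 January 2010; done 8 January 2010 — timely.
(4) due by 8 January 2010 + 14 days = 22 January 2010; completed 19 January 2010, before the deadline.
(5) permitted from 9 February 2010 + 32 days = 13 March 2010 onward; 1 March 2010 is 12 days before the earliest permitted date.

Step 5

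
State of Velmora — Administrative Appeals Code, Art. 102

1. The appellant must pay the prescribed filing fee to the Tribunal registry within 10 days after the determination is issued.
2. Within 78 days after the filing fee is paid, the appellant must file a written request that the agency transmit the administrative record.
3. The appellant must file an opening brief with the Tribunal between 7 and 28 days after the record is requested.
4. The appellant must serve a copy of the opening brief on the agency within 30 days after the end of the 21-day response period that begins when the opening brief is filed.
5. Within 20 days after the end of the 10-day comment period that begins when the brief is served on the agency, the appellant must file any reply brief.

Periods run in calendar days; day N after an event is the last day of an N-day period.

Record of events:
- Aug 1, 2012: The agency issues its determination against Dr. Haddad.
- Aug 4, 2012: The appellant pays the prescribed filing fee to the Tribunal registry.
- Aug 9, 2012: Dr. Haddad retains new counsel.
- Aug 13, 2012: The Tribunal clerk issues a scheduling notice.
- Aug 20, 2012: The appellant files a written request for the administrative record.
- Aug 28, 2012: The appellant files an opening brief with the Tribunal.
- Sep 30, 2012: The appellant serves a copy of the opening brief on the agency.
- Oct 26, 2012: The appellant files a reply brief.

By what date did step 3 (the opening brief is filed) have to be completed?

Step 3 runs from Aug 20, 2012, when the record is requested. The window is 7–28 days after Aug 20, 2012; it closes on Sep 17, 2012.

Sep 17, 2012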